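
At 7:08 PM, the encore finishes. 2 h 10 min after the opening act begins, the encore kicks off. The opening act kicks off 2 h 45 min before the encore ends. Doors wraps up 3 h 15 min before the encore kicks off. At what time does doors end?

3:18 PM

The opening act starts at 7:08 PM − 165 min = 4:23 PM.
The encore starts at 4:23 PM + 130 min = 6:33 PM.
Doors ends at 6:33 PM − 195 min = 3:18 PM.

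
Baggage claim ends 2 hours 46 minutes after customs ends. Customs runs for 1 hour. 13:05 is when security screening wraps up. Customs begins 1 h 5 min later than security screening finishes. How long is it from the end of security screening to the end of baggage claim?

4 h 51 min

Customs starts at 13:05 + 65 min = 14:10.
Customs ends at 14:10 + 60 min = 15:10.
Baggage claim ends at 15:10 + 166 min = 17:56.
From 13:05 to 17:56 is 4 h 51 min.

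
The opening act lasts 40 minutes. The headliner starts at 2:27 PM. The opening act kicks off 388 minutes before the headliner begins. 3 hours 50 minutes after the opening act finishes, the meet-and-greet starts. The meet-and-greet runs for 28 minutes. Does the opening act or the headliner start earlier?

The opening act starts at 2:27 PM − 388 min = 7:59 AM.
The opening act starts at 7:59 AM and the headliner starts at 2:27 PM, so the opening act is first.

the opening act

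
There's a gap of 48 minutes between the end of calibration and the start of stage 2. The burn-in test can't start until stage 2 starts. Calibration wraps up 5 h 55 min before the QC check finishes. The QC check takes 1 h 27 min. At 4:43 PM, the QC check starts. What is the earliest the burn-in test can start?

1:03 PM

The QC check ends at 4:43 PM + 87 min = 6:10 PM.
Calibration ends at 6:10 PM − 355 min = 12:15 PM.
Stage 2 starts at 12:15 PM + 48 min = 1:03 PM.
The burn-in test is bounded by stage 2, so the earliest it can start is 1:03 PM.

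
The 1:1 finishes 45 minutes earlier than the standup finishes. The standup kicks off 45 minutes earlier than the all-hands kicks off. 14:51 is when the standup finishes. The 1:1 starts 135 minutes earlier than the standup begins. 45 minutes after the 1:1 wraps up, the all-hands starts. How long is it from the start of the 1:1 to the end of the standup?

The 1:1 ends at 14:51 − 45 min = 14:06.
The all-hands starts at 14:06 + 45 min = 14:51.
The standup starts at 14:51 − 45 min = 14:06.
The 1:1 starts at 14:06 − 135 min = 11:51.
From 11:51 to 14:51 is 3 hours.

3 hours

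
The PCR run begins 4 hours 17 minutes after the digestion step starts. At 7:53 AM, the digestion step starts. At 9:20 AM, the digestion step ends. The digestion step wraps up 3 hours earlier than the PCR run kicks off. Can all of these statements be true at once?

No

The PCR run starts at 7:53 AM + 257 min = 12:10 PM.
The digestion step ends at 12:10 PM − 180 min = 9:10 AM.
But the digestion step is also said to end at 9:20 AM — a 10-minute conflict.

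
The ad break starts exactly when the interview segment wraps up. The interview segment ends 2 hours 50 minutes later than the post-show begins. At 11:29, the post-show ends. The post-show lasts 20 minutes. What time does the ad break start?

The post-show starts at 11:29 − 20 min = 11:09.
The interview segment ends at 11:09 + 170 min = 13:59.
So the ad break starts at 13:59.

13:59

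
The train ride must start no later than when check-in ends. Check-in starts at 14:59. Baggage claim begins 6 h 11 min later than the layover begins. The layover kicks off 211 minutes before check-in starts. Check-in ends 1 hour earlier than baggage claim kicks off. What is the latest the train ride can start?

16:39

The layover starts at 14:59 − 211 min = 11:28.
Baggage claim starts at 11:28 + 371 min = 17:39.
Check-in ends at 17:39 − 60 min = 16:39.
The train ride is bounded by check-in, so the latest it can start is 16:39.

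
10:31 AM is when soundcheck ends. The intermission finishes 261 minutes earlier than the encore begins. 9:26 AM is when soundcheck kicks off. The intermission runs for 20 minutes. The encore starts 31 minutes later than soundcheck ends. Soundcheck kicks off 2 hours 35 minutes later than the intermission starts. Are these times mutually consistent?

No

The encore starts at 10:31 AM + 31 min = 11:02 AM.
The intermission ends at 11:02 AM − 261 min = 6:41 AM.
The intermission starts at 6:41 AM − 20 min = 6:21 AM.
Soundcheck starts at 6:21 AM + 155 min = 8:56 AM.
But soundcheck is also said to start at 9:26 AM — a 30-minute conflict.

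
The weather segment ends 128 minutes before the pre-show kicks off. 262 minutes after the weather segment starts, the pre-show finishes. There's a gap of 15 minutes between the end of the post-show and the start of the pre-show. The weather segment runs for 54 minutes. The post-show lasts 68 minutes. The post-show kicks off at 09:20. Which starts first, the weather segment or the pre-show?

The post-show ends at 09:20 + 68 min = 10:28.
The pre-show starts at 10:28 + 15 min = 10:43.
The weather segment ends at 10:43 − 128 min = 08:35.
The weather segment starts at 08:35 − 54 min = 07:41.
The weather segment starts at 07:41 and the pre-show starts at 10:43, so the weather segment is first.

the weather segment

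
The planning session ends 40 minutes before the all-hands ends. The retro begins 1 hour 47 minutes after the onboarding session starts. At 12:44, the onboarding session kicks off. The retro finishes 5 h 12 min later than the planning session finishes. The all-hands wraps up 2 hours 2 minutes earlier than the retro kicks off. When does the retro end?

17:01

The retro starts at 12:44 + 107 min = 14:31.
The all-hands ends at 14:31 − 122 min = 12:29.
The planning session ends at 12:29 − 40 min = 11:49.
The retro ends at 11:49 + 312 min = 17:01.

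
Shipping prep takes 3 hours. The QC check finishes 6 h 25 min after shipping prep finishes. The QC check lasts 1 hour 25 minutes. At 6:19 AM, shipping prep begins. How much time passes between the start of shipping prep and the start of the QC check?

Shipping prep ends at 6:19 AM + 180 min = 9:19 AM.
The QC check ends at 9:19 AM + 385 min = 3:44 PM.
The QC check starts at 3:44 PM − 85 min = 2:19 PM.
From 6:19 AM to 2:19 PM is 480 minutes.

480 minutes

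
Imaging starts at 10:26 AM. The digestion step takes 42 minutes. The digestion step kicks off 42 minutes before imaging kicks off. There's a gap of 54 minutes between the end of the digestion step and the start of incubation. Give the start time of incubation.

11:20 AM

The digestion step starts at 10:26 AM − 42 min = 9:44 AM.
The digestion step ends at 9:44 AM + 42 min = 10:26 AM.
Incubation starts at 10:26 AM + 54 min = 11:20 AM.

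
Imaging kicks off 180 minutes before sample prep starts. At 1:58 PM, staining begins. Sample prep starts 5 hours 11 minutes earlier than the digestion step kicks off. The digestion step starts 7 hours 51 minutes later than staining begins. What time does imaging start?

The digestion step starts at 1:58 PM + 471 min = 9:49 PM.
Sample prep starts at 9:49 PM − 311 min = 4:38 PM.
Imaging starts at 4:38 PM − 180 min = 1:38 PM.

1:38 PM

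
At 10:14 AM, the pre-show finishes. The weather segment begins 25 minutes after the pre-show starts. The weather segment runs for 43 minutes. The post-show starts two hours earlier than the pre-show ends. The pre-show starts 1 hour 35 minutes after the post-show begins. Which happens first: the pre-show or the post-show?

The post-show starts at 10:14 AM − 120 min = 8:14 AM.
The pre-show starts at 8:14 AM + 95 min = 9:49 AM.
The pre-show starts at 9:49 AM and the post-show starts at 8:14 AM, so the post-show is first.

the post-show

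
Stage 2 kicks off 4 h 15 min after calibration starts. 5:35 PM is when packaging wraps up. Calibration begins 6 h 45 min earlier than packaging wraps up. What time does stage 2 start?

3:05 PM

Calibration starts at 5:35 PM − 405 min = 10:50 AM.
Stage 2 starts at 10:50 AM + 255 min = 3:05 PM.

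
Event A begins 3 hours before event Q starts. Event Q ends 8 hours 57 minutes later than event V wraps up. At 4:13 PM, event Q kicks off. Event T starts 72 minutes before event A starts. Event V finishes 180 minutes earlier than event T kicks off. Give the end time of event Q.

5:58 PM

Event A starts at 4:13 PM − 180 min = 1:13 PM.
Event T starts at 1:13 PM − 72 min = 12:01 PM.
Event V ends at 12:01 PM − 180 min = 9:01 AM.
Event Q ends at 9:01 AM + 537 min = 5:58 PM.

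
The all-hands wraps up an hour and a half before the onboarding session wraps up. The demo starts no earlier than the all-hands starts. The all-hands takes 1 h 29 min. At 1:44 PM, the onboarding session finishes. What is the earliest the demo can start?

The all-hands ends at 1:44 PM − 90 min = 12:14 PM.
The all-hands starts at 12:14 PM − 89 min = 10:45 AM.
The demo is bounded by the all-hands, so the earliest it can start is 10:45 AM.

10:45 AM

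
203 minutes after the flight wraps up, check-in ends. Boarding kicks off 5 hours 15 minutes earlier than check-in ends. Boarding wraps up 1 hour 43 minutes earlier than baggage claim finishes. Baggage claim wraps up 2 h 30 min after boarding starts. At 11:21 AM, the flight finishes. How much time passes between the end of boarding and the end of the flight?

Check-in ends at 11:21 AM + 203 min = 2:44 PM.
Boarding starts at 2:44 PM − 315 min = 9:29 AM.
Baggage claim ends at 9:29 AM + 150 min = 11:59 AM.
Boarding ends at 11:59 AM − 103 min = 10:16 AM.
From 10:16 AM to 11:21 AM is 1 h 5 min.

1 h 5 min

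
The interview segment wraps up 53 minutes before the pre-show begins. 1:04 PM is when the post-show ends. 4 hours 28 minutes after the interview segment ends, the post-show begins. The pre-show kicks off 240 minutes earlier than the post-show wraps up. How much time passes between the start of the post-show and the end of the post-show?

25 minutes

The pre-show starts at 1:04 PM − 240 min = 9:04 AM.
The interview segment ends at 9:04 AM − 53 min = 8:11 AM.
The post-show starts at 8:11 AM + 268 min = 12:39 PM.
From 12:39 PM to 1:04 PM is 25 minutes.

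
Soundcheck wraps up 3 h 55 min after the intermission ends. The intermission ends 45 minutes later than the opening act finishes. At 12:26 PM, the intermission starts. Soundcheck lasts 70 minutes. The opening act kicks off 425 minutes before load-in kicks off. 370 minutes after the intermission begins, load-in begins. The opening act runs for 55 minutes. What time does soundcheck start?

3:56 PM

Load-in starts at 12:26 PM + 370 min = 6:36 PM.
The opening act starts at 6:36 PM − 425 min = 11:31 AM.
The opening act ends at 11:31 AM + 55 min = 12:26 PM.
The intermission ends at 12:26 PM + 45 min = 1:11 PM.
Soundcheck ends at 1:11 PM + 235 min = 5:06 PM.
Soundcheck starts at 5:06 PM − 70 min = 3:56 PM.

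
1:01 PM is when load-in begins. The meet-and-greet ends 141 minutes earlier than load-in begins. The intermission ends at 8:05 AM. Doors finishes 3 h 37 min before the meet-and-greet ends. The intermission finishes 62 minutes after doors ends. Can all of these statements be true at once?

The meet-and-greet ends at 1:01 PM − 141 min = 10:40 AM.
Doors ends at 10:40 AM − 217 min = 7:03 AM.
The intermission ends at 7:03 AM + 62 min = 8:05 AM.
That matches the stated 8:05 AM, so the schedule is consistent.

Yes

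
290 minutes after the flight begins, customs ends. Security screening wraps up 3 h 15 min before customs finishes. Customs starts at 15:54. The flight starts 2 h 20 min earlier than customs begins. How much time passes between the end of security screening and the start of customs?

45 minutes

The flight starts at 15:54 − 140 min = 13:34.
Customs ends at 13:34 + 290 min = 18:24.
Security screening ends at 18:24 − 195 min = 15:09.
From 15:09 to 15:54 is 45 minutes.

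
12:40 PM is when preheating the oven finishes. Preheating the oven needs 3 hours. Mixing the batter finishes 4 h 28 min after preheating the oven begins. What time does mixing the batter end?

2:08 PM

Preheating the oven starts at 12:40 PM − 180 min = 9:40 AM.
Mixing the batter ends at 9:40 AM + 268 min = 2:08 PM.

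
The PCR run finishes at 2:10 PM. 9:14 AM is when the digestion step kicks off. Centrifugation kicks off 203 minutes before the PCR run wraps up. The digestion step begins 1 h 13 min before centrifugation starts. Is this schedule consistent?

No

Centrifugation starts at 2:10 PM − 203 min = 10:47 AM.
The digestion step starts at 10:47 AM − 73 min = 9:34 AM.
But the digestion step is also said to start at 9:14 AM — a 20-minute conflict.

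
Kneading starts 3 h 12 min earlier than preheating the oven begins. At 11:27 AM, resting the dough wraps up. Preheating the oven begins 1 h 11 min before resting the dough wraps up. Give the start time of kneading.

7:04 AM

Preheating the oven starts at 11:27 AM − 71 min = 10:16 AM.
Kneading starts at 10:16 AM − 192 min = 7:04 AM.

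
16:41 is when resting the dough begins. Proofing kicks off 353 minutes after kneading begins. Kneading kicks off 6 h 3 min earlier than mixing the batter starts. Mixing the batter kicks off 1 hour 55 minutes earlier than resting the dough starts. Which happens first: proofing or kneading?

kneading

Mixing the batter starts at 16:41 − 115 min = 14:46.
Kneading starts at 14:46 − 363 min = 08:43.
Proofing starts at 08:43 + 353 min = 14:36.
Proofing starts at 14:36 and kneading starts at 08:43, so kneading is first.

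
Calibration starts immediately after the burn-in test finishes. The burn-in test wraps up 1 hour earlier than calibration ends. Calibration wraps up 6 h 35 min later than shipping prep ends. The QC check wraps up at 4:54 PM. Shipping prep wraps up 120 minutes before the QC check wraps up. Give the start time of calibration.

Shipping prep ends at 4:54 PM − 120 min = 2:54 PM.
Calibration ends at 2:54 PM + 395 min = 9:29 PM.
The burn-in test ends at 9:29 PM − 60 min = 8:29 PM.
So calibration starts at 8:29 PM.

8:29 PM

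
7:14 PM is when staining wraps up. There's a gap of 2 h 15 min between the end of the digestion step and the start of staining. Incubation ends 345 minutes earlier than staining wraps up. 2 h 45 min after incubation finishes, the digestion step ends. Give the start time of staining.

6:29 PM

Incubation ends at 7:14 PM − 345 min = 1:29 PM.
The digestion step ends at 1:29 PM + 165 min = 4:14 PM.
Staining starts at 4:14 PM + 135 min = 6:29 PM.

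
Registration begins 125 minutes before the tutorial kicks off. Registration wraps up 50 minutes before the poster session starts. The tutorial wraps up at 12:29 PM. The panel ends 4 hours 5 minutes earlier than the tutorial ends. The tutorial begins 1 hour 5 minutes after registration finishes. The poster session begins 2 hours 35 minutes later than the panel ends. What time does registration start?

9:09 AM

The panel ends at 12:29 PM − 245 min = 8:24 AM.
The poster session starts at 8:24 AM + 155 min = 10:59 AM.
Registration ends at 10:59 AM − 50 min = 10:09 AM.
The tutorial starts at 10:09 AM + 65 min = 11:14 AM.
Registration starts at 11:14 AM − 125 min = 9:09 AM.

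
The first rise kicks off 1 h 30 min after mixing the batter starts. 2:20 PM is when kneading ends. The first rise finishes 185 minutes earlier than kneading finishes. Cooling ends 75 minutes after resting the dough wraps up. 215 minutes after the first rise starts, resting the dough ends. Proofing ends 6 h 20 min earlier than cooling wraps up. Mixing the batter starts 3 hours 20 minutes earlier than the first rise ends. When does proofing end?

7:55 AM

The first rise ends at 2:20 PM − 185 min = 11:15 AM.
Mixing the batter starts at 11:15 AM − 200 min = 7:55 AM.
The first rise starts at 7:55 AM + 90 min = 9:25 AM.
Resting the dough ends at 9:25 AM + 215 min = 1:00 PM.
Cooling ends at 1:00 PM + 75 min = 2:15 PM.
Proofing ends at 2:15 PM − 380 min = 7:55 AM.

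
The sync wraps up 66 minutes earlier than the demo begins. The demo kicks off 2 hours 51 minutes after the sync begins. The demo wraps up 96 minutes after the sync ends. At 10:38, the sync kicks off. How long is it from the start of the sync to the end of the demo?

The demo starts at 10:38 + 171 min = 13:29.
The sync ends at 13:29 − 66 min = 12:23.
The demo ends at 12:23 + 96 min = 13:59.
From 10:38 to 13:59 is 3 hours 21 minutes.

3 hours 21 minutes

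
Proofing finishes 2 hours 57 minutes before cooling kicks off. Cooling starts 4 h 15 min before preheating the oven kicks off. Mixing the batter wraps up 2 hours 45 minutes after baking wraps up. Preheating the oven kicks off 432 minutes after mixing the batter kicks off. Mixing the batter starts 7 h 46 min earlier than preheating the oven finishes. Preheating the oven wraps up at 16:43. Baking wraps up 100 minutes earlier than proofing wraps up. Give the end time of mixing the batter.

10:02

Mixing the batter starts at 16:43 − 466 min = 08:57.
Preheating the oven starts at 08:57 + 432 min = 16:09.
Cooling starts at 16:09 − 255 min = 11:54.
Proofing ends at 11:54 − 177 min = 08:57.
Baking ends at 08:57 − 100 min = 07:17.
Mixing the batter ends at 07:17 + 165 min = 10:02.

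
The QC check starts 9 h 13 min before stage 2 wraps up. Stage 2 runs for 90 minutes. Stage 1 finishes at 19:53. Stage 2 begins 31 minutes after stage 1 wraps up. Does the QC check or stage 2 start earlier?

Stage 2 starts at 19:53 + 31 min = 20:24.
Stage 2 ends at 20:24 + 90 min = 21:54.
The QC check starts at 21:54 − 553 min = 12:41.
The QC check starts at 12:41 and stage 2 starts at 20:24, so the QC check is first.

the QC check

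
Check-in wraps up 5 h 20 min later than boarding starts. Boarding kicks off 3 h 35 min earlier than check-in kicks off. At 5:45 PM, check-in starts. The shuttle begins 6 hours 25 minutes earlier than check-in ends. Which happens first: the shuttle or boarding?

the shuttle

Boarding starts at 5:45 PM − 215 min = 2:10 PM.
Check-in ends at 2:10 PM + 320 min = 7:30 PM.
The shuttle starts at 7:30 PM − 385 min = 1:05 PM.
The shuttle starts at 1:05 PM and boarding starts at 2:10 PM, so the shuttle is first.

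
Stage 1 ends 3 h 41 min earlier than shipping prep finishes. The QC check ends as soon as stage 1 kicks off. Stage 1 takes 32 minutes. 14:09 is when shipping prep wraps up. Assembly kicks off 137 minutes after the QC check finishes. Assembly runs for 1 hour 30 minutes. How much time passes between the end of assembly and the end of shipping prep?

26 minutes

Stage 1 ends at 14:09 − 221 min = 10:28.
Stage 1 starts at 10:28 − 32 min = 09:56.
So the QC check ends at 09:56.
Assembly starts at 09:56 + 137 min = 12:13.
Assembly ends at 12:13 + 90 min = 13:43.
From 13:43 to 14:09 is 26 minutes.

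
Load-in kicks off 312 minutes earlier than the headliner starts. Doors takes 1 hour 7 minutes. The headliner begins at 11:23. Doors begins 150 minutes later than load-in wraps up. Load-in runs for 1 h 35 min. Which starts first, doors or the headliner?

Load-in starts at 11:23 − 312 min = 06:11.
Load-in ends at 06:11 + 95 min = 07:46.
Doors starts at 07:46 + 150 min = 10:16.
Doors starts at 10:16 and the headliner starts at 11:23, so doors is first.

doors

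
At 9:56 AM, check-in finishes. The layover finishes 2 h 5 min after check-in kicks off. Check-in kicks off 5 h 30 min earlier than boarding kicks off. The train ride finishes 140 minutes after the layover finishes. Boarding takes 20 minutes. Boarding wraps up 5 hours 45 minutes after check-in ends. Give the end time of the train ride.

Boarding ends at 9:56 AM + 345 min = 3:41 PM.
Boarding starts at 3:41 PM − 20 min = 3:21 PM.
Check-in starts at 3:21 PM − 330 min = 9:51 AM.
The layover ends at 9:51 AM + 125 min = 11:56 AM.
The train ride ends at 11:56 AM + 140 min = 2:16 PM.

2:16 PM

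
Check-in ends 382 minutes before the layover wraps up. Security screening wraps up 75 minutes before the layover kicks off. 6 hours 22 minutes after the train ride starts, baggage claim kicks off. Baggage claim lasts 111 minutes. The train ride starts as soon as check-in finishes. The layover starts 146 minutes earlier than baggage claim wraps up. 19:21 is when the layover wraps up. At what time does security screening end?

17:31

Check-in ends at 19:21 − 382 min = 12:59.
So the train ride starts at 12:59.
Baggage claim starts at 12:59 + 382 min = 19:21.
Baggage claim ends at 19:21 + 111 min = 21:12.
The layover starts at 21:12 − 146 min = 18:46.
Security screening ends at 18:46 − 75 min = 17:31.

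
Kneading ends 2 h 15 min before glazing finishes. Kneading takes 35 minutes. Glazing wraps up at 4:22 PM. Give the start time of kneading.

Kneading ends at 4:22 PM − 135 min = 2:07 PM.
Kneading starts at 2:07 PM − 35 min = 1:32 PM.

1:32 PM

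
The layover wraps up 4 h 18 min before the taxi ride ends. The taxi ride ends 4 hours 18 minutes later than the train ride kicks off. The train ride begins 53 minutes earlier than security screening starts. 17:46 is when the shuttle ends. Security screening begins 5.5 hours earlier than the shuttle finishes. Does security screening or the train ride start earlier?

the train ride

Security screening starts at 17:46 − 330 min = 12:16.
The train ride starts at 12:16 − 53 min = 11:23.
Security screening starts at 12:16 and the train ride starts at 11:23, so the train ride is first.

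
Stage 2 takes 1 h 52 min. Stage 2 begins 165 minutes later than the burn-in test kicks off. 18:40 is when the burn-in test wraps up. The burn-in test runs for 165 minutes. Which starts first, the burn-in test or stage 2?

the burn-in test

The burn-in test starts at 18:40 − 165 min = 15:55.
Stage 2 starts at 15:55 + 165 min = 18:40.
The burn-in test starts at 15:55 and stage 2 starts at 18:40, so the burn-in test is first.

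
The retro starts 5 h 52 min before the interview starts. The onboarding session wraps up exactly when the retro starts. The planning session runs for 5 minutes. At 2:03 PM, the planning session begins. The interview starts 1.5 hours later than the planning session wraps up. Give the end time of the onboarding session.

The planning session ends at 2:03 PM + 5 min = 2:08 PM.
The interview starts at 2:08 PM + 90 min = 3:38 PM.
The retro starts at 3:38 PM − 352 min = 9:46 AM.
So the onboarding session ends at 9:46 AM.

9:46 AM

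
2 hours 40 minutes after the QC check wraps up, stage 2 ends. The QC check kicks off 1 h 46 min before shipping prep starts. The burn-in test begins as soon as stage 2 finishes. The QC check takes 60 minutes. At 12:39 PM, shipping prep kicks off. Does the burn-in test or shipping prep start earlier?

shipping prep

The QC check starts at 12:39 PM − 106 min = 10:53 AM.
The QC check ends at 10:53 AM + 60 min = 11:53 AM.
Stage 2 ends at 11:53 AM + 160 min = 2:33 PM.
So the burn-in test starts at 2:33 PM.
The burn-in test starts at 2:33 PM and shipping prep starts at 12:39 PM, so shipping prep is first.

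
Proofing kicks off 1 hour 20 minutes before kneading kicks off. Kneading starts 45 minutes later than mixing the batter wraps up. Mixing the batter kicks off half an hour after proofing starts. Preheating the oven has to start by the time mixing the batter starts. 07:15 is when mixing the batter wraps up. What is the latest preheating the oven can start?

07:10

Kneading starts at 07:15 + 45 min = 08:00.
Proofing starts at 08:00 − 80 min = 06:40.
Mixing the batter starts at 06:40 + 30 min = 07:10.
Preheating the oven is bounded by mixing the batter, so the latest it can start is 07:10.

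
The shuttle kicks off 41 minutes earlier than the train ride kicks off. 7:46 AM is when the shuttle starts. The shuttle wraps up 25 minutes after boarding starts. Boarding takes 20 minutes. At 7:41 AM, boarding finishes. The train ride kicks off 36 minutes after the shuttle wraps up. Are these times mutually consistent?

No

Boarding starts at 7:41 AM − 20 min = 7:21 AM.
The shuttle ends at 7:21 AM + 25 min = 7:46 AM.
The train ride starts at 7:46 AM + 36 min = 8:22 AM.
The shuttle starts at 8:22 AM − 41 min = 7:41 AM.
But the shuttle is also said to start at 7:46 AM — a 5-minute conflict.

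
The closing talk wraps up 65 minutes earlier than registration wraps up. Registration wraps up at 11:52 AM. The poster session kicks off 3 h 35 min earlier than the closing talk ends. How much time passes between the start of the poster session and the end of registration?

4 hours 40 minutes

The closing talk ends at 11:52 AM − 65 min = 10:47 AM.
The poster session starts at 10:47 AM − 215 min = 7:12 AM.
From 7:12 AM to 11:52 AM is 4 hours 40 minutes.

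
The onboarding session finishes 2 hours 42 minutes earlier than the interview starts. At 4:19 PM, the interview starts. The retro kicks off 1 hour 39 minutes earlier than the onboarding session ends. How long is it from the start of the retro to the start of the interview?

4 h 21 min

The onboarding session ends at 4:19 PM − 162 min = 1:37 PM.
The retro starts at 1:37 PM − 99 min = 11:58 AM.
From 11:58 AM to 4:19 PM is 4 h 21 min.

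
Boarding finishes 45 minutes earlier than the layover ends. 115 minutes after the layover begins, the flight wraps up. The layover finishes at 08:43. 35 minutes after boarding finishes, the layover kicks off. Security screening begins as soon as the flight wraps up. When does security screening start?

10:28

Boarding ends at 08:43 − 45 min = 07:58.
The layover starts at 07:58 + 35 min = 08:33.
The flight ends at 08:33 + 115 min = 10:28.
So security screening starts at 10:28.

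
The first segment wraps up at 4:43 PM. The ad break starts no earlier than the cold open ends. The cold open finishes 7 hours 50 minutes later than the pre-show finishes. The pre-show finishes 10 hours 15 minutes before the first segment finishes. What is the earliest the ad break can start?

The pre-show ends at 4:43 PM − 615 min = 6:28 AM.
The cold open ends at 6:28 AM + 470 min = 2:18 PM.
The ad break is bounded by the cold open, so the earliest it can start is 2:18 PM.

2:18 PM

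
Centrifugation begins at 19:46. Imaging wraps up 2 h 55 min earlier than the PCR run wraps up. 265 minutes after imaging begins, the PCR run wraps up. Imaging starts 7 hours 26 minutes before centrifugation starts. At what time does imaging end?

Imaging starts at 19:46 − 446 min = 12:20.
The PCR run ends at 12:20 + 265 min = 16:45.
Imaging ends at 16:45 − 175 min = 13:50.

13:50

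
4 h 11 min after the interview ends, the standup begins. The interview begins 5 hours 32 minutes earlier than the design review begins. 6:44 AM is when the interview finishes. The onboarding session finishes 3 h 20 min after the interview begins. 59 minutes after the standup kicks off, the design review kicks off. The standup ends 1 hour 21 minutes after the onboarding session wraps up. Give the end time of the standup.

The standup starts at 6:44 AM + 251 min = 10:55 AM.
The design review starts at 10:55 AM + 59 min = 11:54 AM.
The interview starts at 11:54 AM − 332 min = 6:22 AM.
The onboarding session ends at 6:22 AM + 200 min = 9:42 AM.
The standup ends at 9:42 AM + 81 min = 11:03 AM.

11:03 AM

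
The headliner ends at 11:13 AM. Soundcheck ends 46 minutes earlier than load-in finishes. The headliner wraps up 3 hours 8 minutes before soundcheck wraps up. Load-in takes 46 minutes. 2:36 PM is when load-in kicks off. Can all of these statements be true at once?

Load-in ends at 2:36 PM + 46 min = 3:22 PM.
Soundcheck ends at 3:22 PM − 46 min = 2:36 PM.
The headliner ends at 2:36 PM − 188 min = 11:28 AM.
But the headliner is also said to end at 11:13 AM — a 15-minute conflict.

No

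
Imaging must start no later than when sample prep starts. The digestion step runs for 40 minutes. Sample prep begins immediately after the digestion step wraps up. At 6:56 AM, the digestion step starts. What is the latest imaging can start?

The digestion step ends at 6:56 AM + 40 min = 7:36 AM.
So sample prep starts at 7:36 AM.
Imaging is bounded by sample prep, so the latest it can start is 7:36 AM.

7:36 AM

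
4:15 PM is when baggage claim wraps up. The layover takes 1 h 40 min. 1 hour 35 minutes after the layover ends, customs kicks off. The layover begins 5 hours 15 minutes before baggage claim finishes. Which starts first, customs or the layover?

the layover

The layover starts at 4:15 PM − 315 min = 11:00 AM.
The layover ends at 11:00 AM + 100 min = 12:40 PM.
Customs starts at 12:40 PM + 95 min = 2:15 PM.
Customs starts at 2:15 PM and the layover starts at 11:00 AM, so the layover is first.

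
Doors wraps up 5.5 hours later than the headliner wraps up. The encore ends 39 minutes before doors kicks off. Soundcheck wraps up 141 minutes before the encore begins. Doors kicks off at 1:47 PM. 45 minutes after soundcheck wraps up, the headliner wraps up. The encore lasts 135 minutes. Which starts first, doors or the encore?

the encore

The encore ends at 1:47 PM − 39 min = 1:08 PM.
The encore starts at 1:08 PM − 135 min = 10:53 AM.
Doors starts at 1:47 PM and the encore starts at 10:53 AM, so the encore is first.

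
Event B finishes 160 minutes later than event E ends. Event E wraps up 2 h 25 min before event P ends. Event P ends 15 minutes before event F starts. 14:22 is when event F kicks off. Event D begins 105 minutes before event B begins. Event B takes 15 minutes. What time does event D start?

12:22

Event P ends at 14:22 − 15 min = 14:07.
Event E ends at 14:07 − 145 min = 11:42.
Event B ends at 11:42 + 160 min = 14:22.
Event B starts at 14:22 − 15 min = 14:07.
Event D starts at 14:07 − 105 min = 12:22.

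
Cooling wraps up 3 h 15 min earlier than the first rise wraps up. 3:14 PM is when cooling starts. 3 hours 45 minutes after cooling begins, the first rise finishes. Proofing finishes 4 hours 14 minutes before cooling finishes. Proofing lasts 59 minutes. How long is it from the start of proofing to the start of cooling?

The first rise ends at 3:14 PM + 225 min = 6:59 PM.
Cooling ends at 6:59 PM − 195 min = 3:44 PM.
Proofing ends at 3:44 PM − 254 min = 11:30 AM.
Proofing starts at 11:30 AM − 59 min = 10:31 AM.
From 10:31 AM to 3:14 PM is 4 hours 43 minutes.

4 hours 43 minutes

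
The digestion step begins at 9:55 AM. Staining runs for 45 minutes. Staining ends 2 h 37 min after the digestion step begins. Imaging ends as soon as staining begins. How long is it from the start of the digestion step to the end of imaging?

Staining ends at 9:55 AM + 157 min = 12:32 PM.
Staining starts at 12:32 PM − 45 min = 11:47 AM.
So imaging ends at 11:47 AM.
From 9:55 AM to 11:47 AM is 112 minutes.

112 minutes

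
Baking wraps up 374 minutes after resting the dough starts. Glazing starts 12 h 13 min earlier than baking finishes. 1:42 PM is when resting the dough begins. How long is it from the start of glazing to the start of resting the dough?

Baking ends at 1:42 PM + 374 min = 7:56 PM.
Glazing starts at 7:56 PM − 733 min = 7:43 AM.
From 7:43 AM to 1:42 PM is 5 h 59 min.

5 h 59 min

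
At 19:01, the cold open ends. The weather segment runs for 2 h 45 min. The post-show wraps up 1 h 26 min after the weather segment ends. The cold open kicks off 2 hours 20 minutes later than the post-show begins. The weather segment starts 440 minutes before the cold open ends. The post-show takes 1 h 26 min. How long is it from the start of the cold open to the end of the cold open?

The weather segment starts at 19:01 − 440 min = 11:41.
The weather segment ends at 11:41 + 165 min = 14:26.
The post-show ends at 14:26 + 86 min = 15:52.
The post-show starts at 15:52 − 86 min = 14:26.
The cold open starts at 14:26 + 140 min = 16:46.
From 16:46 to 19:01 is 135 minutes.

135 minutes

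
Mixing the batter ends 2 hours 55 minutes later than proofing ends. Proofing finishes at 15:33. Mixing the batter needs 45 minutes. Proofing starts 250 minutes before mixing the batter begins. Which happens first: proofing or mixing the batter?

proofing

Mixing the batter ends at 15:33 + 175 min = 18:28.
Mixing the batter starts at 18:28 − 45 min = 17:43.
Proofing starts at 17:43 − 250 min = 13:33.
Proofing starts at 13:33 and mixing the batter starts at 17:43, so proofing is first.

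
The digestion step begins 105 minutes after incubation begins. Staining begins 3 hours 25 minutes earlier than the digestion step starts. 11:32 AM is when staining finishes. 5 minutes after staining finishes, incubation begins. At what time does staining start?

9:57 AM

Incubation starts at 11:32 AM + 5 min = 11:37 AM.
The digestion step starts at 11:37 AM + 105 min = 1:22 PM.
Staining starts at 1:22 PM − 205 min = 9:57 AM.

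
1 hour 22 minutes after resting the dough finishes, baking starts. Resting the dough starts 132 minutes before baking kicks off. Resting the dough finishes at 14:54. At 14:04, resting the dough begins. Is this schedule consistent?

Yes

Baking starts at 14:54 + 82 min = 16:16.
Resting the dough starts at 16:16 − 132 min = 14:04.
That matches the stated 14:04, so the schedule is consistent.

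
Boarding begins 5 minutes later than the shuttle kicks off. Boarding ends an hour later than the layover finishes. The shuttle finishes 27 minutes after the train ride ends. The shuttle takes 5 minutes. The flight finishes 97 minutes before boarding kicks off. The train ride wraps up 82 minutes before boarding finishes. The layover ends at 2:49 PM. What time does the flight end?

1:17 PM

Boarding ends at 2:49 PM + 60 min = 3:49 PM.
The train ride ends at 3:49 PM − 82 min = 2:27 PM.
The shuttle ends at 2:27 PM + 27 min = 2:54 PM.
The shuttle starts at 2:54 PM − 5 min = 2:49 PM.
Boarding starts at 2:49 PM + 5 min = 2:54 PM.
The flight ends at 2:54 PM − 97 min = 1:17 PM.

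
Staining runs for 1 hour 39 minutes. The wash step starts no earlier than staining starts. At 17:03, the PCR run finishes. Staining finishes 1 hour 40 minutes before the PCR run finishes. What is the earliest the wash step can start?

13:44

Staining ends at 17:03 − 100 min = 15:23.
Staining starts at 15:23 − 99 min = 13:44.
The wash step is bounded by staining, so the earliest it can start is 13:44.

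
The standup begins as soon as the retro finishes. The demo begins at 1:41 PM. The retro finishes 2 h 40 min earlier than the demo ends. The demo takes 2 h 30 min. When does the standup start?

The demo ends at 1:41 PM + 150 min = 4:11 PM.
The retro ends at 4:11 PM − 160 min = 1:31 PM.
So the standup starts at 1:31 PM.

1:31 PM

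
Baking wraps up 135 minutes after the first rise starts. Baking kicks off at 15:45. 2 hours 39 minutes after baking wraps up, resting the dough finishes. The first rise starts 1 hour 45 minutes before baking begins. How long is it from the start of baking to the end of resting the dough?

189 minutes

The first rise starts at 15:45 − 105 min = 14:00.
Baking ends at 14:00 + 135 min = 16:15.
Resting the dough ends at 16:15 + 159 min = 18:54.
From 15:45 to 18:54 is 189 minutes.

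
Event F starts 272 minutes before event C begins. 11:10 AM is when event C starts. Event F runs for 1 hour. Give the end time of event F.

7:38 AM

Event F starts at 11:10 AM − 272 min = 6:38 AM.
Event F ends at 6:38 AM + 60 min = 7:38 AM.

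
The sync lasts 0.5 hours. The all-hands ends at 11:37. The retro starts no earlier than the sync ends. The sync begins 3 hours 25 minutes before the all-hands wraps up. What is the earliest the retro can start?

The sync starts at 11:37 − 205 min = 08:12.
The sync ends at 08:12 + 30 min = 08:42.
The retro is bounded by the sync, so the earliest it can start is 08:42.

08:42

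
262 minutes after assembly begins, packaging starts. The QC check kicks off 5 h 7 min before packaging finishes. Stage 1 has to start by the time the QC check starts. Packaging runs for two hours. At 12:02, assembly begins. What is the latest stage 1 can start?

Packaging starts at 12:02 + 262 min = 16:24.
Packaging ends at 16:24 + 120 min = 18:24.
The QC check starts at 18:24 − 307 min = 13:17.
Stage 1 is bounded by the QC check, so the latest it can start is 13:17.

13:17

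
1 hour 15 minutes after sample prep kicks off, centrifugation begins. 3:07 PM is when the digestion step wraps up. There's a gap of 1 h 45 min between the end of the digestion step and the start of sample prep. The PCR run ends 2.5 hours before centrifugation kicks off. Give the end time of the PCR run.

Sample prep starts at 3:07 PM + 105 min = 4:52 PM.
Centrifugation starts at 4:52 PM + 75 min = 6:07 PM.
The PCR run ends at 6:07 PM − 150 min = 3:37 PM.

3:37 PM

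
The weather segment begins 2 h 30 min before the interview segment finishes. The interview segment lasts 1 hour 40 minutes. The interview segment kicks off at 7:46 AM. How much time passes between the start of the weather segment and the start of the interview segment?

The interview segment ends at 7:46 AM + 100 min = 9:26 AM.
The weather segment starts at 9:26 AM − 150 min = 6:56 AM.
From 6:56 AM to 7:46 AM is 50 minutes.

50 minutes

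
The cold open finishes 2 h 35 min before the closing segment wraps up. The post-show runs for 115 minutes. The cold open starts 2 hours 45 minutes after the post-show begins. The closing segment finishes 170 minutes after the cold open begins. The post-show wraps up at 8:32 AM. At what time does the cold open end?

The post-show starts at 8:32 AM − 115 min = 6:37 AM.
The cold open starts at 6:37 AM + 165 min = 9:22 AM.
The closing segment ends at 9:22 AM + 170 min = 12:12 PM.
The cold open ends at 12:12 PM − 155 min = 9:37 AM.

9:37 AM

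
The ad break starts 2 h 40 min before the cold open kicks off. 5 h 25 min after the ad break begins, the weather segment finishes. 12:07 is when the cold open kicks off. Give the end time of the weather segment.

The ad break starts at 12:07 − 160 min = 09:27.
The weather segment ends at 09:27 + 325 min = 14:52.

14:52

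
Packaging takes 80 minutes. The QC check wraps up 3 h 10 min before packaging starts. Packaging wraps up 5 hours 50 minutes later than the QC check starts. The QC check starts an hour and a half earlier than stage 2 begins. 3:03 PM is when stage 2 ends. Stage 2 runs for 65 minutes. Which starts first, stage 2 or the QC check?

Stage 2 starts at 3:03 PM − 65 min = 1:58 PM.
The QC check starts at 1:58 PM − 90 min = 12:28 PM.
Stage 2 starts at 1:58 PM and the QC check starts at 12:28 PM, so the QC check is first.

the QC check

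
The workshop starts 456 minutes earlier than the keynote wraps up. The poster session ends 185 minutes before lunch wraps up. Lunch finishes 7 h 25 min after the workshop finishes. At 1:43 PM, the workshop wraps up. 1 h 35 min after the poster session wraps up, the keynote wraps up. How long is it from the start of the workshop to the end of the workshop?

1 hour 41 minutes

Lunch ends at 1:43 PM + 445 min = 9:08 PM.
The poster session ends at 9:08 PM − 185 min = 6:03 PM.
The keynote ends at 6:03 PM + 95 min = 7:38 PM.
The workshop starts at 7:38 PM − 456 min = 12:02 PM.
From 12:02 PM to 1:43 PM is 1 hour 41 minutes.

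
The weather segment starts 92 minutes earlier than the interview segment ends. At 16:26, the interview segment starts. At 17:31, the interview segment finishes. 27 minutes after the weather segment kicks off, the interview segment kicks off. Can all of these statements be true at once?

The weather segment starts at 17:31 − 92 min = 15:59.
The interview segment starts at 15:59 + 27 min = 16:26.
That matches the stated 16:26, so the schedule is consistent.

Yes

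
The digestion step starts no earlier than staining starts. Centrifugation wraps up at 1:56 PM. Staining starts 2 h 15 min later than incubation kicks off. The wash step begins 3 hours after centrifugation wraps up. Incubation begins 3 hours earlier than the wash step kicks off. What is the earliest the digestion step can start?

The wash step starts at 1:56 PM + 180 min = 4:56 PM.
Incubation starts at 4:56 PM − 180 min = 1:56 PM.
Staining starts at 1:56 PM + 135 min = 4:11 PM.
The digestion step is bounded by staining, so the earliest it can start is 4:11 PM.

4:11 PM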